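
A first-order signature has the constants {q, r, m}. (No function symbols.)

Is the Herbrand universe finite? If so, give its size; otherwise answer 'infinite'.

There are no function symbols, so every ground term is one of the 3 constants.
The Herbrand universe is {q, r, m}, which is finite with 3 elements.

3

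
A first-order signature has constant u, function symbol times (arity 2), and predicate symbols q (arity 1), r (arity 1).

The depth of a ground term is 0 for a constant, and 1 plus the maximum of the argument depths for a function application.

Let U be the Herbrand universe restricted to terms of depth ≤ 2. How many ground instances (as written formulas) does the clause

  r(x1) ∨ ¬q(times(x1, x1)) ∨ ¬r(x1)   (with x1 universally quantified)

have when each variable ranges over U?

Ground terms of depth ≤ 2:
  Count level by level. With function symbols times/2, the terms of depth ≤ k are the 1 constant together with each function applied to depth-≤(k−1) tuples, so N_k = 1 + N_{k-1}^2.
  N_0 = 1
  N_1 = 1 + 1^2 = 2
  N_2 = 1 + 2^2 = 5
  Explicitly: u, times(u, u), times(u, times(u, u)), times(times(u, u), u), times(times(u, u), times(u, u)).
So there are 5 ground terms available for substitution.
The variable x1 ranges independently over the available ground terms, and distinct assignments produce distinct instances.
Number of ground instances = 5.

5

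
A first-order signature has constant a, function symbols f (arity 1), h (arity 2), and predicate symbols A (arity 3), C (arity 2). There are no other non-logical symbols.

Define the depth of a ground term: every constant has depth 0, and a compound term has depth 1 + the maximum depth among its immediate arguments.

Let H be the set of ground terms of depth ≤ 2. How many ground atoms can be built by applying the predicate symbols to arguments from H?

First count ground terms of depth ≤ 2.
Count level by level. With function symbols f/1, h/2, the terms of depth ≤ k are the 1 constant together with each function applied to depth-≤(k−1) tuples, so N_k = 1 + N_{k-1} + N_{k-1}^2.
N_0 = 1
N_1 = 1 + 1 + 1^2 = 3
N_2 = 1 + 3 + 3^2 = 13
So |H| = 13.
A ground atom is a predicate applied to a tuple of terms from H, so the count is the sum over predicates of |H|^arity:
  A: 13^3 = 2197;  C: 13^2 = 169
Total ground atoms: 2197 + 169 = 2366.

2366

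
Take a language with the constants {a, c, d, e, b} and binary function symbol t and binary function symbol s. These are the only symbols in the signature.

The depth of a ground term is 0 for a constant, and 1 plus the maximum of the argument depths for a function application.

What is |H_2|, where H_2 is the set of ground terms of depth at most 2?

6055

Let N_k = |{terms of depth ≤ k}|. Then N_0 = 5 and N_k = 5 + N_{k-1}^2 + N_{k-1}^2 for k ≥ 1 (one summand per function symbol, arity giving the exponent).
N_0 = 5
N_1 = 5 + 5^2 + 5^2 = 55
N_2 = 5 + 55^2 + 55^2 = 6055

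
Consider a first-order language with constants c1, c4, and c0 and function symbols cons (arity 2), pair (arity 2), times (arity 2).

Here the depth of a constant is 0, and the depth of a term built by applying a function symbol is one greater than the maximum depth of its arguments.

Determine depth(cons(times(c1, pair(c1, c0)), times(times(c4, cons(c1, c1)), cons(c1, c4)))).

depth(pair(c1, c0)) = 1 + max(0, 0) = 1
depth(times(c1, pair(c1, c0))) = 1 + max(0, 1) = 2
depth(cons(c1, c1)) = 1 + max(0, 0) = 1
depth(times(c4, cons(c1, c1))) = 1 + max(0, 1) = 2
depth(cons(c1, c4)) = 1 + max(0, 0) = 1
depth(times(times(c4, cons(c1, c1)), cons(c1, c4))) = 1 + max(2, 1) = 3
depth(cons(times(c1, pair(c1, c0)), times(times(c4, cons(c1, c1)), cons(c1, c4)))) = 1 + max(2, 3) = 4

4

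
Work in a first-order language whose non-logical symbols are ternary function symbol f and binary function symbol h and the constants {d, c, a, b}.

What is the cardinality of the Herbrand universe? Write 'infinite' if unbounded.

infinite

The signature has at least one function symbol (f, arity 3) and at least one constant (d).
Iterating f gives infinitely many distinct ground terms: d, f(d, d, d), f(f(d, d, d), f(d, d, d), f(d, d, d)), ...
So the Herbrand universe is infinite.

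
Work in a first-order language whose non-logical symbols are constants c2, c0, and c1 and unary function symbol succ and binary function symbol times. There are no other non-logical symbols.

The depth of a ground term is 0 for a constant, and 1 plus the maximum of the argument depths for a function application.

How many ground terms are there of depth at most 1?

15

Write N_k for the number of ground terms of depth ≤ k. A term of depth ≤ k is either a constant or a function symbol applied to arguments of depth ≤ k−1, so N_k = 3 + N_{k-1} + N_{k-1}^2.
N_0 = 3
N_1 = 3 + 3 + 3^2 = 15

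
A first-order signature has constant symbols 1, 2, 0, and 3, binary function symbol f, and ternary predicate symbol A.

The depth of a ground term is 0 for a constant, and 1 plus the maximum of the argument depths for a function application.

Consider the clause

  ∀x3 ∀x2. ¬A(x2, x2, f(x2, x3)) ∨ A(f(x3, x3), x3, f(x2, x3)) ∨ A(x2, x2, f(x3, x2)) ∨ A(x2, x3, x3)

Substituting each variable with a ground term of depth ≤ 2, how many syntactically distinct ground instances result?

Ground terms of depth ≤ 2:
  Write N_k for the number of ground terms of depth ≤ k. A term of depth ≤ k is either a constant or a function symbol applied to arguments of depth ≤ k−1, so N_k = 4 + N_{k-1}^2.
  N_0 = 4
  N_1 = 4 + 4^2 = 20
  N_2 = 4 + 20^2 = 404
So there are 404 ground terms available for substitution.
The clause has 2 distinct variables (x3, x2), each appearing in the body. In the free term algebra distinct substitutions yield syntactically distinct ground instances.
Number of ground instances = 404^2 = 163216.

163216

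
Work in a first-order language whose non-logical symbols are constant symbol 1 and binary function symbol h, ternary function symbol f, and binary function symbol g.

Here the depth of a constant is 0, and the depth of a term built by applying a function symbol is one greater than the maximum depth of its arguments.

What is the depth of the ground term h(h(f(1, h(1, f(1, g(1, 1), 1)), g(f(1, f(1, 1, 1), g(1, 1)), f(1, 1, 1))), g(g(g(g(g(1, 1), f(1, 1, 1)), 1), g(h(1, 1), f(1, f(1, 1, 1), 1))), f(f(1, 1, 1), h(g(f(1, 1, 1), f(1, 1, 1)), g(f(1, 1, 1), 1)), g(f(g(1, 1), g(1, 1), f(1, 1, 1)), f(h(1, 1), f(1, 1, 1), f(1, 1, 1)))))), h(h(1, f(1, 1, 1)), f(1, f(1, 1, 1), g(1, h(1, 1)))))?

depth(g(1, 1)) = 1 + max(0, 0) = 1
depth(f(1, g(1, 1), 1)) = 1 + max(0, 1, 0) = 2
depth(h(1, f(1, g(1, 1), 1))) = 1 + max(0, 2) = 3
depth(f(1, 1, 1)) = 1 + max(0, 0, 0) = 1
depth(f(1, f(1, 1, 1), g(1, 1))) = 1 + max(0, 1, 1) = 2
depth(g(f(1, f(1, 1, 1), g(1, 1)), f(1, 1, 1))) = 1 + max(2, 1) = 3
depth(f(1, h(1, f(1, g(1, 1), 1)), g(f(1, f(1, 1, 1), g(1, 1)), f(1, 1, 1)))) = 1 + max(0, 3, 3) = 4
depth(g(g(1, 1), f(1, 1, 1))) = 1 + max(1, 1) = 2
depth(g(g(g(1, 1), f(1, 1, 1)), 1)) = 1 + max(2, 0) = 3
depth(h(1, 1)) = 1 + max(0, 0) = 1
depth(f(1, f(1, 1, 1), 1)) = 1 + max(0, 1, 0) = 2
depth(g(h(1, 1), f(1, f(1, 1, 1), 1))) = 1 + max(1, 2) = 3
depth(g(g(g(g(1, 1), f(1, 1, 1)), 1), g(h(1, 1), f(1, f(1, 1, 1), 1)))) = 1 + max(3, 3) = 4
depth(g(f(1, 1, 1), f(1, 1, 1))) = 1 + max(1, 1) = 2
depth(g(f(1, 1, 1), 1)) = 1 + max(1, 0) = 2
depth(h(g(f(1, 1, 1), f(1, 1, 1)), g(f(1, 1, 1), 1))) = 1 + max(2, 2) = 3
depth(f(g(1, 1), g(1, 1), f(1, 1, 1))) = 1 + max(1, 1, 1) = 2
depth(f(h(1, 1), f(1, 1, 1), f(1, 1, 1))) = 1 + max(1, 1, 1) = 2
depth(g(f(g(1, 1), g(1, 1), f(1, 1, 1)), f(h(1, 1), f(1, 1, 1), f(1, 1, 1)))) = 1 + max(2, 2) = 3
depth(f(f(1, 1, 1), h(g(f(1, 1, 1), f(1, 1, 1)), g(f(1, 1, 1), 1)), g(f(g(1, 1), g(1, 1), f(1, 1, 1)), f(h(1, 1), f(1, 1, 1), f(1, 1, 1))))) = 1 + max(1, 3, 3) = 4
depth(g(g(g(g(g(1, 1), f(1, 1, 1)), 1), g(h(1, 1), f(1, f(1, 1, 1), 1))), f(f(1, 1, 1), h(g(f(1, 1, 1), f(1, 1, 1)), g(f(1, 1, 1), 1)), g(f(g(1, 1), g(1, 1), f(1, 1, 1)), f(h(1, 1), f(1, 1, 1), f(1, 1, 1)))))) = 1 + max(4, 4) = 5
depth(h(f(1, h(1, f(1, g(1, 1), 1)), g(f(1, f(1, 1, 1), g(1, 1)), f(1, 1, 1))), g(g(g(g(g(1, 1), f(1, 1, 1)), 1), g(h(1, 1), f(1, f(1, 1, 1), 1))), f(f(1, 1, 1), h(g(f(1, 1, 1), f(1, 1, 1)), g(f(1, 1, 1), 1)), g(f(g(1, 1), g(1, 1), f(1, 1, 1)), f(h(1, 1), f(1, 1, 1), f(1, 1, 1))))))) = 1 + max(4, 5) = 6
depth(h(1, f(1, 1, 1))) = 1 + max(0, 1) = 2
depth(g(1, h(1, 1))) = 1 + max(0, 1) = 2
depth(f(1, f(1, 1, 1), g(1, h(1, 1)))) = 1 + max(0, 1, 2) = 3
depth(h(h(1, f(1, 1, 1)), f(1, f(1, 1, 1), g(1, h(1, 1))))) = 1 + max(2, 3) = 4
depth(h(h(f(1, h(1, f(1, g(1, 1), 1)), g(f(1, f(1, 1, 1), g(1, 1)), f(1, 1, 1))), g(g(g(g(g(1, 1), f(1, 1, 1)), 1), g(h(1, 1), f(1, f(1, 1, 1), 1))), f(f(1, 1, 1), h(g(f(1, 1, 1), f(1, 1, 1)), g(f(1, 1, 1), 1)), g(f(g(1, 1), g(1, 1), f(1, 1, 1)), f(h(1, 1), f(1, 1, 1), f(1, 1, 1)))))), h(h(1, f(1, 1, 1)), f(1, f(1, 1, 1), g(1, h(1, 1)))))) = 1 + max(6, 4) = 7

7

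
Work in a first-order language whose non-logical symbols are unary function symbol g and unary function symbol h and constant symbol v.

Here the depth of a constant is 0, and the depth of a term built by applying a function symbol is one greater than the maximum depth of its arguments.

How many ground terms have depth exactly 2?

If N_k denotes the number of depth-≤k ground terms, the 1 constant gives N_0 = 1, and each function symbol of arity r contributes N_{k-1}^r new terms at level k: N_k = 1 + N_{k-1} + N_{k-1}.
N_0 = 1
N_1 = 1 + 1 + 1 = 3
N_2 = 1 + 3 + 3 = 7
Terms of depth exactly 2: N_2 − N_1 = 7 − 3 = 4.

4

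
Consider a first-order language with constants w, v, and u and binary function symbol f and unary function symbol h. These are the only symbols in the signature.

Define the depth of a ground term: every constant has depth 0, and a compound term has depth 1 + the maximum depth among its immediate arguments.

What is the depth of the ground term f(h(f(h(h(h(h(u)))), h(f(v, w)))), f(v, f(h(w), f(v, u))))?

depth(h(u)) = 1 + depth(u) = 1 + 0 = 1
depth(h(h(u))) = 1 + depth(h(u)) = 1 + 1 = 2
depth(h(h(h(u)))) = 1 + depth(h(h(u))) = 1 + 2 = 3
depth(h(h(h(h(u))))) = 1 + depth(h(h(h(u)))) = 1 + 3 = 4
depth(f(v, w)) = 1 + max(0, 0) = 1
depth(h(f(v, w))) = 1 + depth(f(v, w)) = 1 + 1 = 2
depth(f(h(h(h(h(u)))), h(f(v, w)))) = 1 + max(4, 2) = 5
depth(h(f(h(h(h(h(u)))), h(f(v, w))))) = 1 + depth(f(h(h(h(h(u)))), h(f(v, w)))) = 1 + 5 = 6
depth(h(w)) = 1 + depth(w) = 1 + 0 = 1
depth(f(v, u)) = 1 + max(0, 0) = 1
depth(f(h(w), f(v, u))) = 1 + max(1, 1) = 2
depth(f(v, f(h(w), f(v, u)))) = 1 + max(0, 2) = 3
depth(f(h(f(h(h(h(h(u)))), h(f(v, w)))), f(v, f(h(w), f(v, u))))) = 1 + max(6, 3) = 7

7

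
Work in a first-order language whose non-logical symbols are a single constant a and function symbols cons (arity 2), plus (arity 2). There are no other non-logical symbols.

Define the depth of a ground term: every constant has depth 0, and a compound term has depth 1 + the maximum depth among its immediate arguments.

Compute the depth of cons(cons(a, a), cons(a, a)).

depth(cons(a, a)) = 1 + max(0, 0) = 1
depth(cons(cons(a, a), cons(a, a))) = 1 + max(1, 1) = 2

2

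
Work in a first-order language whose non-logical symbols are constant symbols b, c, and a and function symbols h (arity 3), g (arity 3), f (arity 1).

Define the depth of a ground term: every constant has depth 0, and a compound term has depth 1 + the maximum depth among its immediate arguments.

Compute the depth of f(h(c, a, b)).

2

depth(h(c, a, b)) = 1 + max(0, 0, 0) = 1
depth(f(h(c, a, b))) = 1 + depth(h(c, a, b)) = 1 + 1 = 2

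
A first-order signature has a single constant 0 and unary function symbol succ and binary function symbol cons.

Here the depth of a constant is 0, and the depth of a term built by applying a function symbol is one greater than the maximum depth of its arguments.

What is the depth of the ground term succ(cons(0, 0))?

depth(cons(0, 0)) = 1 + max(0, 0) = 1
depth(succ(cons(0, 0))) = 1 + depth(cons(0, 0)) = 1 + 1 = 2

2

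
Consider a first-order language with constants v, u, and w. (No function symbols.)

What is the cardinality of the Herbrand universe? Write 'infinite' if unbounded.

3

There are no function symbols, so every ground term is one of the 3 constants.
The Herbrand universe is {v, u, w}, which is finite with 3 elements.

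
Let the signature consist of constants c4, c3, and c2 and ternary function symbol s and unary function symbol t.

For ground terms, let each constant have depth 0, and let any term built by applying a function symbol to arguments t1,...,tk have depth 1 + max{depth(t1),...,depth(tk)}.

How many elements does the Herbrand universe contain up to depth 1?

Let N_k = |{terms of depth ≤ k}|. Then N_0 = 3 and N_k = 3 + N_{k-1}^3 + N_{k-1} for k ≥ 1 (one summand per function symbol, arity giving the exponent).
N_0 = 3
N_1 = 3 + 3^3 + 3 = 33

33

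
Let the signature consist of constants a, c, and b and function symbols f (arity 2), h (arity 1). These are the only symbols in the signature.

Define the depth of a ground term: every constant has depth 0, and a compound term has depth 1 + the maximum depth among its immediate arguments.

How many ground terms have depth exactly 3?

Let N_k = |{terms of depth ≤ k}|. Then N_0 = 3 and N_k = 3 + N_{k-1}^2 + N_{k-1} for k ≥ 1 (one summand per function symbol, arity giving the exponent).
N_0 = 3
N_1 = 3 + 3^2 + 3 = 15
N_2 = 3 + 15^2 + 15 = 243
N_3 = 3 + 243^2 + 243 = 59295
Terms of depth exactly 3: N_3 − N_2 = 59295 − 243 = 59052.

59052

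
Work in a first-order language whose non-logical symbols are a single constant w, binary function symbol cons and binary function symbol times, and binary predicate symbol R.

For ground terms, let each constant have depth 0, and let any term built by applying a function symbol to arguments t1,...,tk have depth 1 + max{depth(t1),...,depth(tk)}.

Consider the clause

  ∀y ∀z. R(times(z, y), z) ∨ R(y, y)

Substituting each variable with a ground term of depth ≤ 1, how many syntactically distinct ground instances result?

9

Ground terms of depth ≤ 1:
  Write N_k for the number of ground terms of depth ≤ k. A term of depth ≤ k is either a constant or a function symbol applied to arguments of depth ≤ k−1, so N_k = 1 + N_{k-1}^2 + N_{k-1}^2.
  N_0 = 1
  N_1 = 1 + 1^2 + 1^2 = 3
  Explicitly: w, cons(w, w), times(w, w).
So there are 3 ground terms available for substitution.
Each of y, z ranges independently over the available ground terms, and distinct assignments produce distinct instances.
Number of ground instances = 3^2 = 9.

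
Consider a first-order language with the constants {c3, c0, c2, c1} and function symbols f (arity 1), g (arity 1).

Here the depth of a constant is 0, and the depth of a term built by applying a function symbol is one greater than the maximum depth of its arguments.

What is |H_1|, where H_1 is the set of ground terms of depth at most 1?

12

If N_k denotes the number of depth-≤k ground terms, the 4 constants give N_0 = 4, and each function symbol of arity r contributes N_{k-1}^r new terms at level k: N_k = 4 + N_{k-1} + N_{k-1}.
N_0 = 4
N_1 = 4 + 4 + 4 = 12
Explicitly: c3, c0, c2, c1, f(c3), f(c0), f(c2), f(c1), g(c3), g(c0), g(c2), g(c1).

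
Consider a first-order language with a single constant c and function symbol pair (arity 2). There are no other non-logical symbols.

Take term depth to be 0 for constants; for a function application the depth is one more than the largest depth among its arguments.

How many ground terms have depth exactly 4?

651

Let N_k = |{terms of depth ≤ k}|. Then N_0 = 1 and N_k = 1 + N_{k-1}^2 for k ≥ 1 (one summand per function symbol, arity giving the exponent).
N_0 = 1
N_1 = 1 + 1^2 = 2
N_2 = 1 + 2^2 = 5
N_3 = 1 + 5^2 = 26
N_4 = 1 + 26^2 = 677
Terms of depth exactly 4: N_4 − N_3 = 677 − 26 = 651.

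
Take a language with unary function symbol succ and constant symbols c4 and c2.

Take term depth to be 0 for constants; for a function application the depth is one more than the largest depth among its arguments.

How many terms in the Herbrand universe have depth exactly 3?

If N_k denotes the number of depth-≤k ground terms, the 2 constants give N_0 = 2, and each function symbol of arity r contributes N_{k-1}^r new terms at level k: N_k = 2 + N_{k-1}.
N_0 = 2
N_1 = 2 + 2 = 4
N_2 = 2 + 4 = 6
N_3 = 2 + 6 = 8
Terms of depth exactly 3: N_3 − N_2 = 8 − 6 = 2.

2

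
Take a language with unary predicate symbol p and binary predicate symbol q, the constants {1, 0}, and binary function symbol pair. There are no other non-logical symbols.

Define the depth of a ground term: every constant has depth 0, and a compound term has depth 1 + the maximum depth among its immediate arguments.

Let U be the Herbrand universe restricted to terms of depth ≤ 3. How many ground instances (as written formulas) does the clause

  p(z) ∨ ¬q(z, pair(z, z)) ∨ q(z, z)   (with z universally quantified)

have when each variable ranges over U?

Ground terms of depth ≤ 3:
  Write N_k for the number of ground terms of depth ≤ k. A term of depth ≤ k is either a constant or a function symbol applied to arguments of depth ≤ k−1, so N_k = 2 + N_{k-1}^2.
  N_0 = 2
  N_1 = 2 + 2^2 = 6
  N_2 = 2 + 6^2 = 38
  N_3 = 2 + 38^2 = 1446
So there are 1446 ground terms available for substitution.
The clause has 1 distinct variable (z), which appears in the body. In the free term algebra distinct substitutions yield syntactically distinct ground instances.
Number of ground instances = 1446.

1446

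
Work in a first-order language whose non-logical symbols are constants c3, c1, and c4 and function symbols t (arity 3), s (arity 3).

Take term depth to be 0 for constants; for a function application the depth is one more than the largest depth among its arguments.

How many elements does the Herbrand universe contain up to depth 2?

If N_k denotes the number of depth-≤k ground terms, the 3 constants give N_0 = 3, and each function symbol of arity r contributes N_{k-1}^r new terms at level k: N_k = 3 + N_{k-1}^3 + N_{k-1}^3.
N_0 = 3
N_1 = 3 + 3^3 + 3^3 = 57
N_2 = 3 + 57^3 + 57^3 = 370389

370389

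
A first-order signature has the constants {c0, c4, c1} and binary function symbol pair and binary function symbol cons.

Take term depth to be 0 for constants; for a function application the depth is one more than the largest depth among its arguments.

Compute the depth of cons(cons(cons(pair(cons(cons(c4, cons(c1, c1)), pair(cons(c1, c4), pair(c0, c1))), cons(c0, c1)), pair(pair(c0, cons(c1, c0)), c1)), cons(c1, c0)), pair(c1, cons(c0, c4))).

depth(cons(c1, c1)) = 1 + max(0, 0) = 1
depth(cons(c4, cons(c1, c1))) = 1 + max(0, 1) = 2
depth(cons(c1, c4)) = 1 + max(0, 0) = 1
depth(pair(c0, c1)) = 1 + max(0, 0) = 1
depth(pair(cons(c1, c4), pair(c0, c1))) = 1 + max(1, 1) = 2
depth(cons(cons(c4, cons(c1, c1)), pair(cons(c1, c4), pair(c0, c1)))) = 1 + max(2, 2) = 3
depth(cons(c0, c1)) = 1 + max(0, 0) = 1
depth(pair(cons(cons(c4, cons(c1, c1)), pair(cons(c1, c4), pair(c0, c1))), cons(c0, c1))) = 1 + max(3, 1) = 4
depth(cons(c1, c0)) = 1 + max(0, 0) = 1
depth(pair(c0, cons(c1, c0))) = 1 + max(0, 1) = 2
depth(pair(pair(c0, cons(c1, c0)), c1)) = 1 + max(2, 0) = 3
depth(cons(pair(cons(cons(c4, cons(c1, c1)), pair(cons(c1, c4), pair(c0, c1))), cons(c0, c1)), pair(pair(c0, cons(c1, c0)), c1))) = 1 + max(4, 3) = 5
depth(cons(cons(pair(cons(cons(c4, cons(c1, c1)), pair(cons(c1, c4), pair(c0, c1))), cons(c0, c1)), pair(pair(c0, cons(c1, c0)), c1)), cons(c1, c0))) = 1 + max(5, 1) = 6
depth(cons(c0, c4)) = 1 + max(0, 0) = 1
depth(pair(c1, cons(c0, c4))) = 1 + max(0, 1) = 2
depth(cons(cons(cons(pair(cons(cons(c4, cons(c1, c1)), pair(cons(c1, c4), pair(c0, c1))), cons(c0, c1)), pair(pair(c0, cons(c1, c0)), c1)), cons(c1, c0)), pair(c1, cons(c0, c4)))) = 1 + max(6, 2) = 7

7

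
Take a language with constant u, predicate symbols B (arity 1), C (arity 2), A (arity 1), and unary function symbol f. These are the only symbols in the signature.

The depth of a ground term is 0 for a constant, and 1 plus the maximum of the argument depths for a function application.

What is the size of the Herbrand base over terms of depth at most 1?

8

First count ground terms of depth ≤ 1.
If N_k denotes the number of depth-≤k ground terms, the 1 constant gives N_0 = 1, and each function symbol of arity r contributes N_{k-1}^r new terms at level k: N_k = 1 + N_{k-1}.
N_0 = 1
N_1 = 1 + 1 = 2
Explicitly: u, f(u).
So |H| = 2.
For each predicate symbol, the number of ground atoms is |H| raised to its arity; summing:
  B: 2;  C: 2^2 = 4;  A: 2
Total ground atoms: 2 + 4 + 2 = 8.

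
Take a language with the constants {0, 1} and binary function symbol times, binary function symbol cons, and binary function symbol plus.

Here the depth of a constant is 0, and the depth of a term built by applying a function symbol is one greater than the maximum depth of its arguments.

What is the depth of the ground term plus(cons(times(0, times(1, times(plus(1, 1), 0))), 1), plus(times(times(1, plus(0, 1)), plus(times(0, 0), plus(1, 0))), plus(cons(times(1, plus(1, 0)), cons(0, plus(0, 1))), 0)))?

depth(plus(1, 1)) = 1 + max(0, 0) = 1
depth(times(plus(1, 1), 0)) = 1 + max(1, 0) = 2
depth(times(1, times(plus(1, 1), 0))) = 1 + max(0, 2) = 3
depth(times(0, times(1, times(plus(1, 1), 0)))) = 1 + max(0, 3) = 4
depth(cons(times(0, times(1, times(plus(1, 1), 0))), 1)) = 1 + max(4, 0) = 5
depth(plus(0, 1)) = 1 + max(0, 0) = 1
depth(times(1, plus(0, 1))) = 1 + max(0, 1) = 2
depth(times(0, 0)) = 1 + max(0, 0) = 1
depth(plus(1, 0)) = 1 + max(0, 0) = 1
depth(plus(times(0, 0), plus(1, 0))) = 1 + max(1, 1) = 2
depth(times(times(1, plus(0, 1)), plus(times(0, 0), plus(1, 0)))) = 1 + max(2, 2) = 3
depth(times(1, plus(1, 0))) = 1 + max(0, 1) = 2
depth(cons(0, plus(0, 1))) = 1 + max(0, 1) = 2
depth(cons(times(1, plus(1, 0)), cons(0, plus(0, 1)))) = 1 + max(2, 2) = 3
depth(plus(cons(times(1, plus(1, 0)), cons(0, plus(0, 1))), 0)) = 1 + max(3, 0) = 4
depth(plus(times(times(1, plus(0, 1)), plus(times(0, 0), plus(1, 0))), plus(cons(times(1, plus(1, 0)), cons(0, plus(0, 1))), 0))) = 1 + max(3, 4) = 5
depth(plus(cons(times(0, times(1, times(plus(1, 1), 0))), 1), plus(times(times(1, plus(0, 1)), plus(times(0, 0), plus(1, 0))), plus(cons(times(1, plus(1, 0)), cons(0, plus(0, 1))), 0)))) = 1 + max(5, 5) = 6

6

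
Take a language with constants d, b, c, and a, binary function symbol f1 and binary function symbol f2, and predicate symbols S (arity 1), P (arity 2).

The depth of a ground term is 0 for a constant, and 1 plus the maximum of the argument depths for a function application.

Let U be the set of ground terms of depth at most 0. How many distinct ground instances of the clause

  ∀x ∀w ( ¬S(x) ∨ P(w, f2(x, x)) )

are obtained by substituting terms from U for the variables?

Ground terms of depth ≤ 0:
  Let N_k = |{terms of depth ≤ k}|. Then N_0 = 4 and N_k = 4 + N_{k-1}^2 + N_{k-1}^2 for k ≥ 1 (one summand per function symbol, arity giving the exponent).
  N_0 = 4
So there are 4 ground terms available for substitution.
Each of x, w ranges independently over the available ground terms, and distinct assignments produce distinct instances.
Number of ground instances = 4^2 = 16.

16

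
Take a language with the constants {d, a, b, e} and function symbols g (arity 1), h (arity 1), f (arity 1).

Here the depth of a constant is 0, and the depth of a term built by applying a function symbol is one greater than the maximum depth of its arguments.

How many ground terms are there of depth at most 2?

52

Count level by level. With function symbols g/1, h/1, f/1, the terms of depth ≤ k are the 4 constants together with each function applied to depth-≤(k−1) tuples, so N_k = 4 + N_{k-1} + N_{k-1} + N_{k-1}.
N_0 = 4
N_1 = 4 + 4 + 4 + 4 = 16
N_2 = 4 + 16 + 16 + 16 = 52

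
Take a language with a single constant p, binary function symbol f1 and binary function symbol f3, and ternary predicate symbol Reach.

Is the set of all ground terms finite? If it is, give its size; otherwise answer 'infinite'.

The signature has at least one function symbol (f1, arity 2) and at least one constant (p).
Iterating f1 gives infinitely many distinct ground terms: p, f1(p, p), f1(f1(p, p), f1(p, p)), ...
So the Herbrand universe is infinite.

infinite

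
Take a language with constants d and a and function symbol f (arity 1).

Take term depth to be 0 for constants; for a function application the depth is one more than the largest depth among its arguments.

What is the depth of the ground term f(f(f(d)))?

3

depth(f(d)) = 1 + depth(d) = 1 + 0 = 1
depth(f(f(d))) = 1 + depth(f(d)) = 1 + 1 = 2
depth(f(f(f(d)))) = 1 + depth(f(f(d))) = 1 + 2 = 3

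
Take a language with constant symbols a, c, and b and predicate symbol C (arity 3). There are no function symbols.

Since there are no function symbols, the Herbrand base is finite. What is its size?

27

With no function symbols, the Herbrand universe is just the 3 constants.
Ground atoms per predicate: C: 3^3 = 27.
Herbrand base size = 27 = 27.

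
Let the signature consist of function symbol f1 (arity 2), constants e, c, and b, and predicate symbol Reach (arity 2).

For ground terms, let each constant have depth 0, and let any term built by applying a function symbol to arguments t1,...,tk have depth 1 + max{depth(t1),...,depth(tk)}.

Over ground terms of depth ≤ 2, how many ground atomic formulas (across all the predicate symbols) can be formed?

21609

First count ground terms of depth ≤ 2.
Let N_k count ground terms of depth at most k. Each non-constant term of depth ≤ k is some function symbol applied to depth-≤(k−1) arguments, giving N_k = 3 + N_{k-1}^2.
N_0 = 3
N_1 = 3 + 3^2 = 12
N_2 = 3 + 12^2 = 147
So |H| = 147.
For each predicate symbol, the number of ground atoms is |H| raised to its arity; summing:
  Reach: 147^2 = 21609
Total ground atoms: 21609.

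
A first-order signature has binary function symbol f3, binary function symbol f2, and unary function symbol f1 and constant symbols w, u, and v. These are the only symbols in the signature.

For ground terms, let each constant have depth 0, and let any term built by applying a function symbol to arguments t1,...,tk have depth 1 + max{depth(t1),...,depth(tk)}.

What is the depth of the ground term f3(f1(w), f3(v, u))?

2

depth(f1(w)) = 1 + depth(w) = 1 + 0 = 1
depth(f3(v, u)) = 1 + max(0, 0) = 1
depth(f3(f1(w), f3(v, u))) = 1 + max(1, 1) = 2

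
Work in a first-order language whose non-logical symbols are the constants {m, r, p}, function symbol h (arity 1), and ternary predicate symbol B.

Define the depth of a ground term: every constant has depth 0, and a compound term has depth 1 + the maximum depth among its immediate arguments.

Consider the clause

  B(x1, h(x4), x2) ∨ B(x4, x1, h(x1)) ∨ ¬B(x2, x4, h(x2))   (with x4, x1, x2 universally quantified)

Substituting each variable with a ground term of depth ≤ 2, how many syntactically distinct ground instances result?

729

Ground terms of depth ≤ 2:
  Count level by level. With function symbols h/1, the terms of depth ≤ k are the 3 constants together with each function applied to depth-≤(k−1) tuples, so N_k = 3 + N_{k-1}.
  N_0 = 3
  N_1 = 3 + 3 = 6
  N_2 = 3 + 6 = 9
  Explicitly: m, r, p, h(m), h(r), h(p), h(h(m)), h(h(r)), h(h(p)).
So there are 9 ground terms available for substitution.
The clause has 3 distinct variables (x4, x1, x2), each appearing in the body. In the free term algebra distinct substitutions yield syntactically distinct ground instances.
Number of ground instances = 9^3 = 729.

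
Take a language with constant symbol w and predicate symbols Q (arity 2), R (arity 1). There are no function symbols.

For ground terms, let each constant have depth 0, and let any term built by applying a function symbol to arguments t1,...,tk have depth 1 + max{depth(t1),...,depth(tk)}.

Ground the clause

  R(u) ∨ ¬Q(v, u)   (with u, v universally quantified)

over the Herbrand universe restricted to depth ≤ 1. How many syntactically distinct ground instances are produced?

1

Ground terms of depth ≤ 1:
  With no function symbols every ground term is a constant, so there is exactly 1 ground term at every depth bound.
  N_0 = 1
  N_1 = 1
So there is exactly 1 ground term available for substitution.
There are 2 variables to instantiate (u, v), each occurring in at least one literal, so different choices give different ground instances.
Number of ground instances = 1^2 = 1.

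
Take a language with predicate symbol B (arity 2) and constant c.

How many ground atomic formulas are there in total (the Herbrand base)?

With no function symbols, the Herbrand universe is just the 1 constant.
Ground atoms per predicate: B: 1^2 = 1.
Herbrand base size = 1 = 1.

1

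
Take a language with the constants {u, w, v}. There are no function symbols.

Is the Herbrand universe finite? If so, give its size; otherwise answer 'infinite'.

3

There are no function symbols, so every ground term is one of the 3 constants.
The Herbrand universe is {u, w, v}, which is finite with 3 elements.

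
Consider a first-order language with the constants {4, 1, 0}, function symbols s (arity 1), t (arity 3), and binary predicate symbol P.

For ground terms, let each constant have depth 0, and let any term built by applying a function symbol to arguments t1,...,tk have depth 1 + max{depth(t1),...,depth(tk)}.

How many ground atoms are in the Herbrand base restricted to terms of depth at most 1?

1089

First count ground terms of depth ≤ 1.
Count level by level. With function symbols s/1, t/3, the terms of depth ≤ k are the 3 constants together with each function applied to depth-≤(k−1) tuples, so N_k = 3 + N_{k-1} + N_{k-1}^3.
N_0 = 3
N_1 = 3 + 3 + 3^3 = 33
So |H| = 33.
Each predicate of arity r yields |H|^r ground atoms (one per choice of an r-tuple from H):
  P: 33^2 = 1089
Total ground atoms: 1089.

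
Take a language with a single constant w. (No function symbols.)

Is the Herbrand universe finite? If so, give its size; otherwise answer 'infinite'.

1

There are no function symbols, so the only ground term is the single constant.
The Herbrand universe is {w}, finite with 1 element.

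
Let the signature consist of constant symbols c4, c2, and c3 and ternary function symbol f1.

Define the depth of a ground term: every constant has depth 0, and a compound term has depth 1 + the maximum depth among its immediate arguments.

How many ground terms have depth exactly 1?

Let N_k count ground terms of depth at most k. Each non-constant term of depth ≤ k is some function symbol applied to depth-≤(k−1) arguments, giving N_k = 3 + N_{k-1}^3.
N_0 = 3
N_1 = 3 + 3^3 = 30
Terms of depth exactly 1: N_1 − N_0 = 30 − 3 = 27.

27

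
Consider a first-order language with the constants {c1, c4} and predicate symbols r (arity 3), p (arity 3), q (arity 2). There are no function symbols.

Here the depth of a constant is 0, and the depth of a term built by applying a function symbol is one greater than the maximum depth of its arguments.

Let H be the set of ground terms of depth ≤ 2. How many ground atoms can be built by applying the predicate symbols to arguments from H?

20

First count ground terms of depth ≤ 2.
With no function symbols every ground term is a constant, so there are exactly 2 ground terms at every depth bound.
N_0 = 2
N_1 = 2
N_2 = 2
So |H| = 2.
A ground atom is a predicate applied to a tuple of terms from H, so the count is the sum over predicates of |H|^arity:
  r: 2^3 = 8;  p: 2^3 = 8;  q: 2^2 = 4
Total ground atoms: 8 + 8 + 4 = 20.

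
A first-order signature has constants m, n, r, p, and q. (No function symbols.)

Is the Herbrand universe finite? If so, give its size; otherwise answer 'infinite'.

5

There are no function symbols, so every ground term is one of the 5 constants.
The Herbrand universe is {m, n, r, p, q}, which is finite with 5 elements.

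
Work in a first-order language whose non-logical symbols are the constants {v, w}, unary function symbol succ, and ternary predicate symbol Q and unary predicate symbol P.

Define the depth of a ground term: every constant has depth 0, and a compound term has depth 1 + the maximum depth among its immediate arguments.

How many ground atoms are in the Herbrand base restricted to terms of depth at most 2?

First count ground terms of depth ≤ 2.
Write N_k for the number of ground terms of depth ≤ k. A term of depth ≤ k is either a constant or a function symbol applied to arguments of depth ≤ k−1, so N_k = 2 + N_{k-1}.
N_0 = 2
N_1 = 2 + 2 = 4
N_2 = 2 + 4 = 6
So |H| = 6.
Each predicate of arity r yields |H|^r ground atoms (one per choice of an r-tuple from H):
  Q: 6^3 = 216;  P: 6
Total ground atoms: 216 + 6 = 222.

222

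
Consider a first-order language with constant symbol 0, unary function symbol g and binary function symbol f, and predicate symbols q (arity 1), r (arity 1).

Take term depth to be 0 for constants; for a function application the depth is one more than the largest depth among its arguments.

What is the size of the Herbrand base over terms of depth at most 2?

26

First count ground terms of depth ≤ 2.
Count level by level. With function symbols g/1, f/2, the terms of depth ≤ k are the 1 constant together with each function applied to depth-≤(k−1) tuples, so N_k = 1 + N_{k-1} + N_{k-1}^2.
N_0 = 1
N_1 = 1 + 1 + 1^2 = 3
N_2 = 1 + 3 + 3^2 = 13
So |H| = 13.
A ground atom is a predicate applied to a tuple of terms from H, so the count is the sum over predicates of |H|^arity:
  q: 13;  r: 13
Total ground atoms: 13 + 13 = 26.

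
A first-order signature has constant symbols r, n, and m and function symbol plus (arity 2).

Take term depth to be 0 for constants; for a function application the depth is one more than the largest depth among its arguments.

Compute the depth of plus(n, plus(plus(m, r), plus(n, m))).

3

depth(plus(m, r)) = 1 + max(0, 0) = 1
depth(plus(n, m)) = 1 + max(0, 0) = 1
depth(plus(plus(m, r), plus(n, m))) = 1 + max(1, 1) = 2
depth(plus(n, plus(plus(m, r), plus(n, m)))) = 1 + max(0, 2) = 3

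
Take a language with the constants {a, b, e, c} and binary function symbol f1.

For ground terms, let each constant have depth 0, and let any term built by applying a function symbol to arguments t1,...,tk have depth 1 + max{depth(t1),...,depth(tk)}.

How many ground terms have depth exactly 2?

Count level by level. With function symbols f1/2, the terms of depth ≤ k are the 4 constants together with each function applied to depth-≤(k−1) tuples, so N_k = 4 + N_{k-1}^2.
N_0 = 4
N_1 = 4 + 4^2 = 20
N_2 = 4 + 20^2 = 404
Terms of depth exactly 2: N_2 − N_1 = 404 − 20 = 384.

384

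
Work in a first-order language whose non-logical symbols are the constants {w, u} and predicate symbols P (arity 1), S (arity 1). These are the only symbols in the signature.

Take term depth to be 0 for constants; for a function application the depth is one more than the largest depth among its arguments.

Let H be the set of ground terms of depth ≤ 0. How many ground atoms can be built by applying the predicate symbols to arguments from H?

First count ground terms of depth ≤ 0.
With no function symbols every ground term is a constant, so there are exactly 2 ground terms at every depth bound.
N_0 = 2
Explicitly: w, u.
So |H| = 2.
Ground atoms are formed by filling each argument slot of a predicate with a term from H, so an r-ary predicate gives |H|^r atoms:
  P: 2;  S: 2
Total ground atoms: 2 + 2 = 4.

4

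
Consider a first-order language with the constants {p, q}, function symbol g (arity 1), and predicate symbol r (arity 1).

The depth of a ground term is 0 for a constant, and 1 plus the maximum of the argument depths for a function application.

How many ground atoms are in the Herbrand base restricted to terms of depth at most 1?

4

First count ground terms of depth ≤ 1.
Let N_k = |{terms of depth ≤ k}|. Then N_0 = 2 and N_k = 2 + N_{k-1} for k ≥ 1 (one summand per function symbol, arity giving the exponent).
N_0 = 2
N_1 = 2 + 2 = 4
Explicitly: p, q, g(p), g(q).
So |H| = 4.
For each predicate symbol, the number of ground atoms is |H| raised to its arity; summing:
  r: 4
Total ground atoms: 4.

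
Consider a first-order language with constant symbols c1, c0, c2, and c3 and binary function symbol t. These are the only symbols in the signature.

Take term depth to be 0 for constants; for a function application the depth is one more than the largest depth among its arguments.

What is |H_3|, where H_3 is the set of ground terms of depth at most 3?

163220

Let N_k = |{terms of depth ≤ k}|. Then N_0 = 4 and N_k = 4 + N_{k-1}^2 for k ≥ 1 (one summand per function symbol, arity giving the exponent).
N_0 = 4
N_1 = 4 + 4^2 = 20
N_2 = 4 + 20^2 = 404
N_3 = 4 + 404^2 = 163220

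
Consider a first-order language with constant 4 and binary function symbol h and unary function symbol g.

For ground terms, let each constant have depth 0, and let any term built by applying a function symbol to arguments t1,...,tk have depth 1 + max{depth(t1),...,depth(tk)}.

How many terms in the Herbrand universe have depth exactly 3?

Count level by level. With function symbols h/2, g/1, the terms of depth ≤ k are the 1 constant together with each function applied to depth-≤(k−1) tuples, so N_k = 1 + N_{k-1}^2 + N_{k-1}.
N_0 = 1
N_1 = 1 + 1^2 + 1 = 3
N_2 = 1 + 3^2 + 3 = 13
N_3 = 1 + 13^2 + 13 = 183
Terms of depth exactly 3: N_3 − N_2 = 183 − 13 = 170.

170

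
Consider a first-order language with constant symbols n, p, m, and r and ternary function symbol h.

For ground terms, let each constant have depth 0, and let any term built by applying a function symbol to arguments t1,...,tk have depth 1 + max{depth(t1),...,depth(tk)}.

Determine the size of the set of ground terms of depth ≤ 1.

68

Count level by level. With function symbols h/3, the terms of depth ≤ k are the 4 constants together with each function applied to depth-≤(k−1) tuples, so N_k = 4 + N_{k-1}^3.
N_0 = 4
N_1 = 4 + 4^3 = 68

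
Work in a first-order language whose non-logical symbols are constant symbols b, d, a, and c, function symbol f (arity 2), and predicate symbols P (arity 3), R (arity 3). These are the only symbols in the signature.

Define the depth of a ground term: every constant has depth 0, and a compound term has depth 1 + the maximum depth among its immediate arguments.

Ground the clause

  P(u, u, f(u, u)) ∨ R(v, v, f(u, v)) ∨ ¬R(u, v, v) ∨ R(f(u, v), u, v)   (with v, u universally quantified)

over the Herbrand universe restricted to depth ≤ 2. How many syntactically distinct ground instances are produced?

Ground terms of depth ≤ 2:
  Let N_k count ground terms of depth at most k. Each non-constant term of depth ≤ k is some function symbol applied to depth-≤(k−1) arguments, giving N_k = 4 + N_{k-1}^2.
  N_0 = 4
  N_1 = 4 + 4^2 = 20
  N_2 = 4 + 20^2 = 404
So there are 404 ground terms available for substitution.
The clause has 2 distinct variables (v, u), each appearing in the body. In the free term algebra distinct substitutions yield syntactically distinct ground instances.
Number of ground instances = 404^2 = 163216.

163216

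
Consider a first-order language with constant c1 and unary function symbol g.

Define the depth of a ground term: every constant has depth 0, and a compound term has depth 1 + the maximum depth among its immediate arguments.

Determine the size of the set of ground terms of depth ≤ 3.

4

Let N_k count ground terms of depth at most k. Each non-constant term of depth ≤ k is some function symbol applied to depth-≤(k−1) arguments, giving N_k = 1 + N_{k-1}.
N_0 = 1
N_1 = 1 + 1 = 2
N_2 = 1 + 2 = 3
N_3 = 1 + 3 = 4
Explicitly: c1, g(c1), g(g(c1)), g(g(g(c1))).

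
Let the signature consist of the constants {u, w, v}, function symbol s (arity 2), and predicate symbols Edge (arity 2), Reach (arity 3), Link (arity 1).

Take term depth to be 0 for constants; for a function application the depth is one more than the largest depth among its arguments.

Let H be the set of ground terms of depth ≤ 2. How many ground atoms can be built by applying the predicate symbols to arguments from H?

3198279

First count ground terms of depth ≤ 2.
If N_k denotes the number of depth-≤k ground terms, the 3 constants give N_0 = 3, and each function symbol of arity r contributes N_{k-1}^r new terms at level k: N_k = 3 + N_{k-1}^2.
N_0 = 3
N_1 = 3 + 3^2 = 12
N_2 = 3 + 12^2 = 147
So |H| = 147.
A ground atom is a predicate applied to a tuple of terms from H, so the count is the sum over predicates of |H|^arity:
  Edge: 147^2 = 21609;  Reach: 147^3 = 3176523;  Link: 147
Total ground atoms: 21609 + 3176523 + 147 = 3198279.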